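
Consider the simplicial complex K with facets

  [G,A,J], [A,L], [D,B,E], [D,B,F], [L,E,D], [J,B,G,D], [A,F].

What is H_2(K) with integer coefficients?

Fix the vertex order A < B < D < E < F < G < J < L and write every simplex with vertices in increasing order. Then dim K = 3 and the simplices of K are:

  0-simplices (8): A, B, D, E, F, G, J, L
  1-simplices (16): AF, AG, AJ, AL, BD, BE, BF, BG, BJ, DE, DF, DG, DJ, DL, EL, GJ
  2-simplices (8): AGJ, BDE, BDF, BDG, BDJ, BGJ, DEL, DGJ
  3-simplices (1): BDGJ

giving chain groups C_0 ≅ Z^8, C_1 ≅ Z^16, C_2 ≅ Z^8, C_3 ≅ Z^1.

Boundary ∂_1: C_1 → C_0 maps an edge to its endpoints' difference, ∂[p,q] = q − p. For instance
  ∂EL = L − E.
The 8×16 boundary matrix has rank 7 and Smith normal form diag(1,1,1,1,1,1,1).

Boundary ∂_2: C_2 → C_1 sends each 2-simplex [p,q,r] to [q,r] − [p,r] + [p,q]. For instance
  ∂DGJ = GJ − DJ + DG,
  ∂BDF = DF − BF + BD.
As a 16×8 matrix over Z this has rank 7, with invariant factors (1,1,1,1,1,1,1).

∂_3: C_3 → C_2 sends each 3-simplex σ to the alternating sum Σ_i (−1)^i (σ with its i-th vertex removed). For instance
  ∂BDGJ = DGJ − BGJ + BDJ − BDG.
This gives a 8×1 integer matrix of rank 1; reducing to Smith normal form yields diagonal entries (1).

Reading off H_k = ker ∂_k / im ∂_{k+1}:

  H_2: rank ker ∂_2 − rank ∂_3 = (8 − 7) − 1 = 0, and the invariant factors of ∂_3 are all 1, so H_2 = 0.

H_2 ≅ 0.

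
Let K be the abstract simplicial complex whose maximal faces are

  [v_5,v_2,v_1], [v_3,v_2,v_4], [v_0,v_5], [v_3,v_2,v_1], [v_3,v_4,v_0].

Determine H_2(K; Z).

Fix the vertex order v_0 < v_1 < v_2 < v_3 < v_4 < v_5 and write every simplex with vertices in increasing order. Then dim K = 2 and the simplices of K are:

  0-simplices (6): [v_0], [v_1], [v_2], [v_3], [v_4], [v_5]
  1-simplices (10): [v_0,v_3], [v_0,v_4], [v_0,v_5], [v_1,v_2], [v_1,v_3], [v_1,v_5], [v_2,v_3], [v_2,v_4], [v_2,v_5], [v_3,v_4]
  2-simplices (4): [v_0,v_3,v_4], [v_1,v_2,v_3], [v_1,v_2,v_5], [v_2,v_3,v_4]

so the chain groups are C_0 ≅ Z^6, C_1 ≅ Z^10, C_2 ≅ Z^4.

∂_1: C_1 → C_0 is given by ∂[p,q] = [q] − [p]. For instance
  ∂[v_3,v_4] = [v_4] − [v_3].
The 6×10 boundary matrix has rank 5 and Smith normal form diag(1,1,1,1,1).

The boundary map ∂_2: C_2 → C_1 maps a triangle to the signed sum of its edges. For instance
  ∂[v_1,v_2,v_5] = [v_2,v_5] − [v_1,v_5] + [v_1,v_2],
  ∂[v_1,v_2,v_3] = [v_2,v_3] − [v_1,v_3] + [v_1,v_2].
This gives a 10×4 integer matrix of rank 4; reducing to Smith normal form yields diagonal entries (1,1,1,1).

Computing H_k = (kernel of ∂_k) / (image of ∂_{k+1}):

  H_2: rank ker ∂_2 − rank ∂_3 = (4 − 4) − 0 = 0, and there is no ∂_3, so H_2 = 0.

H_2 = 0.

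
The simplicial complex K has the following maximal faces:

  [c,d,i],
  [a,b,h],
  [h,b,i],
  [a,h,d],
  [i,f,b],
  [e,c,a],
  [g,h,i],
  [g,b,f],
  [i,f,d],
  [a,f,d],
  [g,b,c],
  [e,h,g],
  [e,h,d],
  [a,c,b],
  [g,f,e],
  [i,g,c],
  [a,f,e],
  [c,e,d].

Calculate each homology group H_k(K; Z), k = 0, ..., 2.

H_0 = Z,  H_1 = Z ⊕ Z/2,  H_2 = 0.

Take the total order a < b < c < d < e < f < g < h < i on the vertex set. Then K (dimension 2) consists of the simplices:

  0-simplices (9): a, b, c, d, e, f, g, h, i
  1-simplices (27): ab, ac, ad, ae, af, ah, bc, bf, bg, bh, bi, cd, ce, cg, ci, de, df, dh, di, ef, eg, eh, fg, fi, gh, gi, hi
  2-simplices (18): abc, abh, ace, adf, adh, aef, bcg, bfg, bfi, bhi, cde, cdi, cgi, deh, dfi, efg, egh, ghi

Hence C_0 ≅ Z^9, C_1 ≅ Z^27, C_2 ≅ Z^18.

∂_1: C_1 → C_0 maps an edge to its endpoints' difference, ∂[p,q] = q − p.
This gives a 9×27 integer matrix of rank 8; reducing to Smith normal form yields diagonal entries (1,1,1,1,1,1,1,1).

Boundary ∂_2: C_2 → C_1 sends each 2-simplex [p,q,r] to [q,r] − [p,r] + [p,q]. For instance
  ∂abc = bc − ac + ab,
  ∂egh = gh − eh + eg.
As a 27×18 matrix over Z this has rank 18, with invariant factors (1,1,1,1,1,1,1,1,1,1,1,1,1,1,1,1,1,2).

Reading off H_k = ker ∂_k / im ∂_{k+1}:

  H_0: rank C_0 − rank ∂_1 = 9 − 8 = 1, and the invariant factors of ∂_1 are all 1, so H_0 = Z.
  H_1: rank ker ∂_1 − rank ∂_2 = (27 − 8) − 18 = 1, and ∂_2 has invariant factor 2 > 1, so H_1 = Z ⊕ Z/2.
  H_2: rank ker ∂_2 − rank ∂_3 = (18 − 18) − 0 = 0, and there is no ∂_3, so H_2 = 0.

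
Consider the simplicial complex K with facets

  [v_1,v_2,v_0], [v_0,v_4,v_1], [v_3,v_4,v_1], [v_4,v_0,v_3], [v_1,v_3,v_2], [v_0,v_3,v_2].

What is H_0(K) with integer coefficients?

H_0 ≅ Z.

Fix the vertex order v_0 < v_1 < v_2 < v_3 < v_4 and write every simplex with vertices in increasing order. Then dim K = 2 and the simplices of K are:

  0-simplices (5): [v_0], [v_1], [v_2], [v_3], [v_4]
  1-simplices (9): [v_0,v_1], [v_0,v_2], [v_0,v_3], [v_0,v_4], [v_1,v_2], [v_1,v_3], [v_1,v_4], [v_2,v_3], [v_3,v_4]
  2-simplices (6): [v_0,v_1,v_2], [v_0,v_1,v_4], [v_0,v_2,v_3], [v_0,v_3,v_4], [v_1,v_2,v_3], [v_1,v_3,v_4]

Hence C_0 ≅ Z^5, C_1 ≅ Z^9, C_2 ≅ Z^6.

Boundary ∂_1: C_1 → C_0 is given by ∂[p,q] = [q] − [p]. For instance
  ∂[v_0,v_3] = [v_3] − [v_0].
The resulting 5×9 matrix has rank 4, and its Smith normal form has invariant factors (1,1,1,1).

∂_2: C_2 → C_1 sends each 2-simplex [p,q,r] to [q,r] − [p,r] + [p,q]. For instance
  ∂[v_1,v_2,v_3] = [v_2,v_3] − [v_1,v_3] + [v_1,v_2],
  ∂[v_1,v_3,v_4] = [v_3,v_4] − [v_1,v_4] + [v_1,v_3].
As a 9×6 matrix over Z this has rank 5, with invariant factors (1,1,1,1,1).

Computing H_k = (kernel of ∂_k) / (image of ∂_{k+1}):

  H_0: rank C_0 − rank ∂_1 = 5 − 4 = 1, and the invariant factors of ∂_1 are all 1, so H_0 = Z.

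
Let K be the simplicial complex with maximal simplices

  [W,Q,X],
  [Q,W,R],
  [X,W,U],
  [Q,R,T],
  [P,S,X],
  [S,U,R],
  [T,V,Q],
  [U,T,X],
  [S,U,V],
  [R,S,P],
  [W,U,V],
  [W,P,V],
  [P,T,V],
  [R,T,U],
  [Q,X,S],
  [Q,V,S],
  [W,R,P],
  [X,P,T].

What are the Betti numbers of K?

b_0 = 1, b_1 = 2, b_2 = 1.

Take the total order P < Q < R < S < T < U < V < W < X on the vertex set. Then K (dimension 2) consists of the simplices:

  0-simplices (9): P, Q, R, S, T, U, V, W, X
  1-simplices (27): PR, PS, PT, PV, PW, PX, QR, QS, QT, QV, QW, QX, RS, RT, RU, RW, SU, SV, SX, TU, TV, TX, UV, UW, UX, VW, WX
  2-simplices (18): PRS, PRW, PSX, PTV, PTX, PVW, QRT, QRW, QSV, QSX, QTV, QWX, RSU, RTU, SUV, TUX, UVW, UWX

giving chain groups C_0 ≅ Z^9, C_1 ≅ Z^27, C_2 ≅ Z^18.

∂_1: C_1 → C_0 is given by ∂[p,q] = [q] − [p].
The resulting 9×27 matrix has rank 8, and its Smith normal form has invariant factors (1,1,1,1,1,1,1,1).

The boundary map ∂_2: C_2 → C_1 acts by ∂[p,q,r] = [q,r] − [p,r] + [p,q]. For instance
  ∂RTU = TU − RU + RT,
  ∂SUV = UV − SV + SU.
As a 27×18 matrix over Z this has rank 17, with invariant factors (1,1,1,1,1,1,1,1,1,1,1,1,1,1,1,1,1).

From H_k ≅ ker(∂_k) / im(∂_{k+1}) we obtain:

  H_0: rank C_0 − rank ∂_1 = 9 − 8 = 1, and the invariant factors of ∂_1 are all 1, so H_0 = Z.
  H_1: rank ker ∂_1 − rank ∂_2 = (27 − 8) − 17 = 2, and the invariant factors of ∂_2 are all 1, so H_1 = Z^2.
  H_2: rank ker ∂_2 − rank ∂_3 = (18 − 17) − 0 = 1, and there is no ∂_3, so H_2 = Z.

(K is a triangulation of the torus T^2.)

Hence the Betti numbers are b_0 = 1, b_1 = 2, b_2 = 1.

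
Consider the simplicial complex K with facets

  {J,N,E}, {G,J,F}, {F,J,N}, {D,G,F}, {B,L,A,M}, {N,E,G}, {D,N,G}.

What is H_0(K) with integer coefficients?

H_0 ≅ Z^2.

Order the vertices as A < B < D < E < F < G < J < L < M < N. Listing each simplex with vertices in this order, K has dimension 3 with simplices:

  0-simplices (10): A, B, D, E, F, G, J, L, M, N
  1-simplices (18): AB, AL, AM, BL, BM, DF, DG, DN, EG, EJ, EN, FG, FJ, FN, GJ, GN, JN, LM
  2-simplices (10): ABL, ABM, ALM, BLM, DFG, DGN, EGN, EJN, FGJ, FJN
  3-simplices (1): ABLM

Hence C_0 ≅ Z^10, C_1 ≅ Z^18, C_2 ≅ Z^10, C_3 ≅ Z^1.

Boundary ∂_1: C_1 → C_0 is given by ∂[p,q] = [q] − [p].
The resulting 10×18 matrix has rank 8, and its Smith normal form has invariant factors (1,1,1,1,1,1,1,1).

Boundary ∂_2: C_2 → C_1 maps a triangle to the signed sum of its edges. For instance
  ∂EJN = JN − EN + EJ,
  ∂ABL = BL − AL + AB.
This gives a 18×10 integer matrix of rank 9; reducing to Smith normal form yields diagonal entries (1,1,1,1,1,1,1,1,1).

The boundary map ∂_3: C_3 → C_2 sends each 3-simplex σ to the alternating sum Σ_i (−1)^i (σ with its i-th vertex removed). For instance
  ∂ABLM = BLM − ALM + ABM − ABL.
This gives a 10×1 integer matrix of rank 1; reducing to Smith normal form yields diagonal entries (1).

Now H_k = ker ∂_k / im ∂_{k+1}, so:

  H_0: rank C_0 − rank ∂_1 = 10 − 8 = 2, and the invariant factors of ∂_1 are all 1, so H_0 ≅ Z^2.

(K is a triangulation of the disjoint union of the 3-simplex and the cylinder S^1 x I.)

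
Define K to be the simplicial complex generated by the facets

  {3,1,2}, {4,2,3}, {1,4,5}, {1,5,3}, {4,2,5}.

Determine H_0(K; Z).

H_0 = Z.

We work with the vertex ordering 1 < 2 < 3 < 4 < 5. The simplices of K, each written with vertices in increasing order, are:

  0-simplices (5): [1], [2], [3], [4], [5]
  1-simplices (10): [1,2], [1,3], [1,4], [1,5], [2,3], [2,4], [2,5], [3,4], [3,5], [4,5]
  2-simplices (5): [1,2,3], [1,3,5], [1,4,5], [2,3,4], [2,4,5]

so the chain groups are C_0 ≅ Z^5, C_1 ≅ Z^10, C_2 ≅ Z^5.

Boundary ∂_1: C_1 → C_0 maps an edge to its endpoints' difference, ∂[p,q] = q − p.
The 5×10 boundary matrix has rank 4 and Smith normal form diag(1,1,1,1).

The boundary map ∂_2: C_2 → C_1 sends each 2-simplex [p,q,r] to [q,r] − [p,r] + [p,q]. For instance
  ∂[1,3,5] = [3,5] − [1,5] + [1,3],
  ∂[2,4,5] = [4,5] − [2,5] + [2,4].
The resulting 10×5 matrix has rank 5, and its Smith normal form has invariant factors (1,1,1,1,1).

Now H_k = ker ∂_k / im ∂_{k+1}, so:

  H_0: rank C_0 − rank ∂_1 = 5 − 4 = 1, and the invariant factors of ∂_1 are all 1, so H_0 ≅ Z.

(K is a triangulation of the Möbius band.)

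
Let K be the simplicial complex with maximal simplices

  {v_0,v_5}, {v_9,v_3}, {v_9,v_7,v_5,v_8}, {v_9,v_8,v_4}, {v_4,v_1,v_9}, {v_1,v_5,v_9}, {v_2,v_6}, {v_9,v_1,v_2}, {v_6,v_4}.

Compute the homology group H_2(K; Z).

H_2 ≅ 0.

Take the total order v_0 < v_1 < v_2 < v_3 < v_4 < v_5 < v_6 < v_7 < v_8 < v_9 on the vertex set. Then K (dimension 3) consists of the simplices:

  0-simplices (10): [v_0], [v_1], [v_2], [v_3], [v_4], [v_5], [v_6], [v_7], [v_8], [v_9]
  1-simplices (17): (17 of them)
  2-simplices (8): [v_1,v_2,v_9], [v_1,v_4,v_9], [v_1,v_5,v_9], [v_4,v_8,v_9], [v_5,v_7,v_8], [v_5,v_7,v_9], [v_5,v_8,v_9], [v_7,v_8,v_9]
  3-simplices (1): [v_5,v_7,v_8,v_9]

giving chain groups C_0 ≅ Z^10, C_1 ≅ Z^17, C_2 ≅ Z^8, C_3 ≅ Z^1.

Boundary ∂_1: C_1 → C_0 sends each edge [p,q] (with p < q) to q − p. For instance
  ∂[v_4,v_6] = [v_6] − [v_4].
As a 10×17 matrix over Z this has rank 9, with invariant factors (1,1,1,1,1,1,1,1,1).

The boundary map ∂_2: C_2 → C_1 acts by ∂[p,q,r] = [q,r] − [p,r] + [p,q]. For instance
  ∂[v_4,v_8,v_9] = [v_8,v_9] − [v_4,v_9] + [v_4,v_8],
  ∂[v_5,v_8,v_9] = [v_8,v_9] − [v_5,v_9] + [v_5,v_8].
This gives a 17×8 integer matrix of rank 7; reducing to Smith normal form yields diagonal entries (1,1,1,1,1,1,1).

The boundary map ∂_3: C_3 → C_2 sends each 3-simplex σ to the alternating sum Σ_i (−1)^i (σ with its i-th vertex removed). For instance
  ∂[v_5,v_7,v_8,v_9] = [v_7,v_8,v_9] − [v_5,v_8,v_9] + [v_5,v_7,v_9] − [v_5,v_7,v_8].
As a 8×1 matrix over Z this has rank 1, with invariant factors (1).

Reading off H_k = ker ∂_k / im ∂_{k+1}:

  H_2: rank ker ∂_2 − rank ∂_3 = (8 − 7) − 1 = 0, and the invariant factors of ∂_3 are all 1, so H_2 = 0.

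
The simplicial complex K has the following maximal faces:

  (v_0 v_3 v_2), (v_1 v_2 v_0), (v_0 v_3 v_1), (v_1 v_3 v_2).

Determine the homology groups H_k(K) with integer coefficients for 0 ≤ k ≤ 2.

H_0 ≅ Z,  H_1 = 0,  H_2 ≅ Z.

We work with the vertex ordering v_0 < v_1 < v_2 < v_3. The simplices of K, each written with vertices in increasing order, are:

  0-simplices (4): [v_0], [v_1], [v_2], [v_3]
  1-simplices (6): [v_0,v_1], [v_0,v_2], [v_0,v_3], [v_1,v_2], [v_1,v_3], [v_2,v_3]
  2-simplices (4): [v_0,v_1,v_2], [v_0,v_1,v_3], [v_0,v_2,v_3], [v_1,v_2,v_3]

Hence C_0 ≅ Z^4, C_1 ≅ Z^6, C_2 ≅ Z^4.

The boundary map ∂_1: C_1 → C_0 is given by ∂[p,q] = [q] − [p]. For instance
  ∂[v_1,v_3] = [v_3] − [v_1].
The resulting 4×6 matrix has rank 3, and its Smith normal form has invariant factors (1,1,1).

Boundary ∂_2: C_2 → C_1 maps a triangle to the signed sum of its edges. For instance
  ∂[v_1,v_2,v_3] = [v_2,v_3] − [v_1,v_3] + [v_1,v_2],
  ∂[v_0,v_1,v_3] = [v_1,v_3] − [v_0,v_3] + [v_0,v_1].
The resulting 6×4 matrix has rank 3, and its Smith normal form has invariant factors (1,1,1).

Reading off H_k = ker ∂_k / im ∂_{k+1}:

  H_0: rank C_0 − rank ∂_1 = 4 − 3 = 1, and the invariant factors of ∂_1 are all 1, so H_0 ≅ Z.
  H_1: rank ker ∂_1 − rank ∂_2 = (6 − 3) − 3 = 0, and the invariant factors of ∂_2 are all 1, so H_1 ≅ 0.
  H_2: rank ker ∂_2 − rank ∂_3 = (4 − 3) − 0 = 1, and there is no ∂_3, so H_2 ≅ Z.

(K is a triangulation of the 2-sphere S^2.)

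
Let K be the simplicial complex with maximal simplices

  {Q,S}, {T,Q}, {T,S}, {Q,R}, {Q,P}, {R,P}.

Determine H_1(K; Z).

Order the vertices as P < Q < R < S < T. Listing each simplex with vertices in this order, K has dimension 1 with simplices:

  0-simplices (5): P, Q, R, S, T
  1-simplices (6): PQ, PR, QR, QS, QT, ST

so the chain groups are C_0 ≅ Z^5, C_1 ≅ Z^6.

The boundary map ∂_1: C_1 → C_0 is given by ∂[p,q] = [q] − [p]. For instance
  ∂PQ = Q − P.
As a 5×6 matrix over Z this has rank 4, with invariant factors (1,1,1,1).

Reading off H_k = ker ∂_k / im ∂_{k+1}:

  H_1: rank ker ∂_1 − rank ∂_2 = (6 − 4) − 0 = 2, and there is no ∂_2, so H_1 = Z^2.

H_1 = Z^2.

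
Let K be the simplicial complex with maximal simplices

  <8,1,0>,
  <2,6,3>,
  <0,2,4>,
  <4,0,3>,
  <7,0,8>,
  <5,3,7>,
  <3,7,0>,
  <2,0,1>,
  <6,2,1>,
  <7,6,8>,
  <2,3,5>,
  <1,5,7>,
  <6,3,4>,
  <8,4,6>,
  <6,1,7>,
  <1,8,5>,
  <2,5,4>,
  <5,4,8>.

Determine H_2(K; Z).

H_2 ≅ 0.

We work with the vertex ordering 0 < 1 < 2 < 3 < 4 < 5 < 6 < 7 < 8. The simplices of K, each written with vertices in increasing order, are:

  0-simplices (9): [0], [1], [2], [3], [4], [5], [6], [7], [8]
  1-simplices (27): (27 of them)
  2-simplices (18): [0,1,2], [0,1,8], [0,2,4], [0,3,4], [0,3,7], [0,7,8], [1,2,6], [1,5,7], [1,5,8], [1,6,7], [2,3,5], [2,3,6], [2,4,5], [3,4,6], [3,5,7], [4,5,8], [4,6,8], [6,7,8]

Hence C_0 ≅ Z^9, C_1 ≅ Z^27, C_2 ≅ Z^18.

Boundary ∂_1: C_1 → C_0 sends each edge [p,q] (with p < q) to q − p.
As a 9×27 matrix over Z this has rank 8, with invariant factors (1,1,1,1,1,1,1,1).

Boundary ∂_2: C_2 → C_1 maps a triangle to the signed sum of its edges. For instance
  ∂[2,3,5] = [3,5] − [2,5] + [2,3],
  ∂[0,2,4] = [2,4] − [0,4] + [0,2].
This gives a 27×18 integer matrix of rank 18; reducing to Smith normal form yields diagonal entries (1,1,1,1,1,1,1,1,1,1,1,1,1,1,1,1,1,2).

From H_k ≅ ker(∂_k) / im(∂_{k+1}) we obtain:

  H_2: rank ker ∂_2 − rank ∂_3 = (18 − 18) − 0 = 0, and there is no ∂_3, so H_2 = 0.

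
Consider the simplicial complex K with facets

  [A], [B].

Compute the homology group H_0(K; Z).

H_0 ≅ Z^2.

K has 2 vertices.
rank ∂_0 = 0, rank ∂_1 = 0 ⇒ b_0 = 2 − 0 − 0 = 2. So H_0 = Z^2.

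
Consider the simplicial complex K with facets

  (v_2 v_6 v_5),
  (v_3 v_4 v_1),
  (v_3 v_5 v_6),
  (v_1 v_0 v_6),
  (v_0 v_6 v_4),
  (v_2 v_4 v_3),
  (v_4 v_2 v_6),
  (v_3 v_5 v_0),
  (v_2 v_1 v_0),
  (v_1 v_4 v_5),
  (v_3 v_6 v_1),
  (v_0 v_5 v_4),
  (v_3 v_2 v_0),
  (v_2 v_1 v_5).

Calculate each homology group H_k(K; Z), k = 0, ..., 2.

H_0 ≅ Z,  H_1 ≅ Z^2,  H_2 ≅ Z.

Fix the vertex order v_0 < v_1 < v_2 < v_3 < v_4 < v_5 < v_6 and write every simplex with vertices in increasing order. Then dim K = 2 and the simplices of K are:

  0-simplices (7): [v_0], [v_1], [v_2], [v_3], [v_4], [v_5], [v_6]
  1-simplices (21): (21 of them)
  2-simplices (14): (14 of them)

Hence C_0 ≅ Z^7, C_1 ≅ Z^21, C_2 ≅ Z^14.

∂_1: C_1 → C_0 is given by ∂[p,q] = [q] − [p]. For instance
  ∂[v_1,v_4] = [v_4] − [v_1].
As a 7×21 matrix over Z this has rank 6, with invariant factors (1,1,1,1,1,1).

∂_2: C_2 → C_1 acts by ∂[p,q,r] = [q,r] − [p,r] + [p,q]. For instance
  ∂[v_0,v_3,v_5] = [v_3,v_5] − [v_0,v_5] + [v_0,v_3],
  ∂[v_0,v_1,v_6] = [v_1,v_6] − [v_0,v_6] + [v_0,v_1].
As a 21×14 matrix over Z this has rank 13, with invariant factors (1,1,1,1,1,1,1,1,1,1,1,1,1).

Now H_k = ker ∂_k / im ∂_{k+1}, so:

  H_0: rank C_0 − rank ∂_1 = 7 − 6 = 1, and the invariant factors of ∂_1 are all 1, so H_0 = Z.
  H_1: rank ker ∂_1 − rank ∂_2 = (21 − 6) − 13 = 2, and the invariant factors of ∂_2 are all 1, so H_1 = Z^2.
  H_2: rank ker ∂_2 − rank ∂_3 = (14 − 13) − 0 = 1, and there is no ∂_3, so H_2 = Z.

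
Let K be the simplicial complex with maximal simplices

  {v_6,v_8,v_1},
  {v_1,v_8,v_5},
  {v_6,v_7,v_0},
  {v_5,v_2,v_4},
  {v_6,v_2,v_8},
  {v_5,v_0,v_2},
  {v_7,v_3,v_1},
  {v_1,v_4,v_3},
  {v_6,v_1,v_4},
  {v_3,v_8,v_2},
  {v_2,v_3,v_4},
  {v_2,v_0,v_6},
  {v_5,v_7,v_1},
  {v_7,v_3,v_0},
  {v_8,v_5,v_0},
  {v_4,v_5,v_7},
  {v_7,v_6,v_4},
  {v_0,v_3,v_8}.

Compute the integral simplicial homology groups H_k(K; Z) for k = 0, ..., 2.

K has 9 vertices, 27 edges, 18 triangles.
rank ∂_0 = 0, rank ∂_1 = 8 ⇒ b_0 = 9 − 0 − 8 = 1; all invariant factors of ∂_1 are 1 so no torsion. So H_0 = Z.
rank ∂_1 = 8, rank ∂_2 = 18 ⇒ b_1 = 27 − 8 − 18 = 1; ∂_2 has invariant factor(s) [2] giving torsion. So H_1 = Z × Z/2.
rank ∂_2 = 18, rank ∂_3 = 0 ⇒ b_2 = 18 − 18 − 0 = 0. So H_2 = 0.

H_0 ≅ Z,  H_1 ≅ Z × Z/2,  H_2 = 0.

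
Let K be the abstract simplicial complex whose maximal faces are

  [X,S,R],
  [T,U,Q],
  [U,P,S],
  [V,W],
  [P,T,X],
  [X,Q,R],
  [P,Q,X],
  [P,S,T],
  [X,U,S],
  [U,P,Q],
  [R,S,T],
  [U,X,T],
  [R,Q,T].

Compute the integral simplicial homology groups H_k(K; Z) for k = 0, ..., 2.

H_0 ≅ Z^2,  H_1 ≅ Z/2Z,  H_2 = 0.

Order the vertices as P < Q < R < S < T < U < V < W < X. Listing each simplex with vertices in this order, K has dimension 2 with simplices:

  0-simplices (9): P, Q, R, S, T, U, V, W, X
  1-simplices (19): PQ, PS, PT, PU, PX, QR, QT, QU, QX, RS, RT, RX, ST, SU, SX, TU, TX, UX, VW
  2-simplices (12): PQU, PQX, PST, PSU, PTX, QRT, QRX, QTU, RST, RSX, SUX, TUX

Hence C_0 ≅ Z^9, C_1 ≅ Z^19, C_2 ≅ Z^12.

Boundary ∂_1: C_1 → C_0 maps an edge to its endpoints' difference, ∂[p,q] = q − p. For instance
  ∂RX = X − R.
The 9×19 boundary matrix has rank 7 and Smith normal form diag(1,1,1,1,1,1,1).

∂_2: C_2 → C_1 sends each 2-simplex [p,q,r] to [q,r] − [p,r] + [p,q]. For instance
  ∂SUX = UX − SX + SU,
  ∂TUX = UX − TX + TU.
This gives a 19×12 integer matrix of rank 12; reducing to Smith normal form yields diagonal entries (1,1,1,1,1,1,1,1,1,1,1,2).

Reading off H_k = ker ∂_k / im ∂_{k+1}:

  H_0: rank C_0 − rank ∂_1 = 9 − 7 = 2, and the invariant factors of ∂_1 are all 1, so H_0 ≅ Z^2.
  H_1: rank ker ∂_1 − rank ∂_2 = (19 − 7) − 12 = 0, and ∂_2 has invariant factor 2 > 1, so H_1 ≅ Z/2Z.
  H_2: rank ker ∂_2 − rank ∂_3 = (12 − 12) − 0 = 0, and there is no ∂_3, so H_2 ≅ 0.

As a check, the Euler characteristic is 9 − 19 + 12 = 2, which agrees with 2 − 0 + 0 = 2.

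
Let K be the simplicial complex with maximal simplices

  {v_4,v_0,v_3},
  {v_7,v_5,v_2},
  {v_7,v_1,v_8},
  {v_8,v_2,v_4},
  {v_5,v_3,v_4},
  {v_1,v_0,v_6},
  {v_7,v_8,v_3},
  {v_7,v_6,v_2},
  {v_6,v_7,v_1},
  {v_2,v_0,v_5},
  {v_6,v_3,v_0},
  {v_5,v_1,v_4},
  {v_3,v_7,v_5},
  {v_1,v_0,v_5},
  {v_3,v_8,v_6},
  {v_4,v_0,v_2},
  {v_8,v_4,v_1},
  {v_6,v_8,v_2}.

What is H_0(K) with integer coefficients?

We work with the vertex ordering v_0 < v_1 < v_2 < v_3 < v_4 < v_5 < v_6 < v_7 < v_8. The simplices of K, each written with vertices in increasing order, are:

  0-simplices (9): [v_0], [v_1], [v_2], [v_3], [v_4], [v_5], [v_6], [v_7], [v_8]
  1-simplices (27): (27 of them)
  2-simplices (18): (18 of them)

giving chain groups C_0 ≅ Z^9, C_1 ≅ Z^27, C_2 ≅ Z^18.

∂_1: C_1 → C_0 is given by ∂[p,q] = [q] − [p]. For instance
  ∂[v_3,v_6] = [v_6] − [v_3].
This gives a 9×27 integer matrix of rank 8; reducing to Smith normal form yields diagonal entries (1,1,1,1,1,1,1,1).

Boundary ∂_2: C_2 → C_1 acts by ∂[p,q,r] = [q,r] − [p,r] + [p,q]. For instance
  ∂[v_2,v_4,v_8] = [v_4,v_8] − [v_2,v_8] + [v_2,v_4],
  ∂[v_3,v_5,v_7] = [v_5,v_7] − [v_3,v_7] + [v_3,v_5].
The 27×18 boundary matrix has rank 18 and Smith normal form diag(1,1,1,1,1,1,1,1,1,1,1,1,1,1,1,1,1,2).

From H_k ≅ ker(∂_k) / im(∂_{k+1}) we obtain:

  H_0: rank C_0 − rank ∂_1 = 9 − 8 = 1, and the invariant factors of ∂_1 are all 1, so H_0 ≅ Z.

(K is a triangulation of the Klein bottle.)

H_0 = Z.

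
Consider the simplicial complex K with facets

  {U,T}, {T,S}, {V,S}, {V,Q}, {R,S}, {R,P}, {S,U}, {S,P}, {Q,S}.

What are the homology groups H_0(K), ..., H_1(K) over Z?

H_0 ≅ Z,  H_1 ≅ Z^3.

Order the vertices as P < Q < R < S < T < U < V. Listing each simplex with vertices in this order, K has dimension 1 with simplices:

  0-simplices (7): P, Q, R, S, T, U, V
  1-simplices (9): PR, PS, QS, QV, RS, ST, SU, SV, TU

giving chain groups C_0 ≅ Z^7, C_1 ≅ Z^9.

∂_1: C_1 → C_0 is given by ∂[p,q] = [q] − [p]. For instance
  ∂QV = V − Q.
This gives a 7×9 integer matrix of rank 6; reducing to Smith normal form yields diagonal entries (1,1,1,1,1,1).

From H_k ≅ ker(∂_k) / im(∂_{k+1}) we obtain:

  H_0: rank C_0 − rank ∂_1 = 7 − 6 = 1, and the invariant factors of ∂_1 are all 1, so H_0 = Z.
  H_1: rank ker ∂_1 − rank ∂_2 = (9 − 6) − 0 = 3, and there is no ∂_2, so H_1 = Z^3.

(K is a triangulation of a wedge of 3 circles.)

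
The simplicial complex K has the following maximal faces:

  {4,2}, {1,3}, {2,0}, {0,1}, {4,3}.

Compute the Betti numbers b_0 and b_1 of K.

b_0 = 1, b_1 = 1.

Fix the vertex order 0 < 1 < 2 < 3 < 4 and write every simplex with vertices in increasing order. Then dim K = 1 and the simplices of K are:

  0-simplices (5): [0], [1], [2], [3], [4]
  1-simplices (5): [0,1], [0,2], [1,3], [2,4], [3,4]

so the chain groups are C_0 ≅ Z^5, C_1 ≅ Z^5.

The boundary map ∂_1: C_1 → C_0 is given by ∂[p,q] = [q] − [p]. For instance
  ∂[3,4] = [4] − [3].
This gives a 5×5 integer matrix of rank 4; reducing to Smith normal form yields diagonal entries (1,1,1,1).

Computing H_k = (kernel of ∂_k) / (image of ∂_{k+1}):

  H_0: rank C_0 − rank ∂_1 = 5 − 4 = 1, and the invariant factors of ∂_1 are all 1, so H_0 = Z.
  H_1: rank ker ∂_1 − rank ∂_2 = (5 − 4) − 0 = 1, and there is no ∂_2, so H_1 = Z.

As a check, the Euler characteristic is 5 − 5 = 0, which agrees with 1 − 1 = 0.

Hence the Betti numbers are b_0 = 1, b_1 = 1.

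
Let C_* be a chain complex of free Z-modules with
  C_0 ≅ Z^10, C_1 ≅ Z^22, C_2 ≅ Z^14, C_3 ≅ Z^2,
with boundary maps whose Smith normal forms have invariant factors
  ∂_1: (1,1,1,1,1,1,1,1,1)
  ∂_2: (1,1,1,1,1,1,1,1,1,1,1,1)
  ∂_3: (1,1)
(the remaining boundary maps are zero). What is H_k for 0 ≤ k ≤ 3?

H_0: b_0 = 10 − 0 − 9 = 1; torsion from ∂_1 factors > 1: none. So H_0 ≅ Z.
H_1: b_1 = 22 − 9 − 12 = 1; torsion from ∂_2 factors > 1: none. So H_1 ≅ Z.
H_2: b_2 = 14 − 12 − 2 = 0; torsion from ∂_3 factors > 1: none. So H_2 ≅ 0.
H_3: b_3 = 2 − 2 − 0 = 0; torsion from ∂_4 factors > 1: none. So H_3 ≅ 0.

H_0 ≅ Z,  H_1 ≅ Z,  H_2 = 0,  H_3 = 0.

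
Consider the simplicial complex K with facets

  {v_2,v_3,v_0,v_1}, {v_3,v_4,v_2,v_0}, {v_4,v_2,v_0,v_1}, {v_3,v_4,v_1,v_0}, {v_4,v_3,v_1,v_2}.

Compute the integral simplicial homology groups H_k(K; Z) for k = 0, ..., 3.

H_0 ≅ Z,  H_1 = 0,  H_2 = 0,  H_3 ≅ Z.

Order the vertices as v_0 < v_1 < v_2 < v_3 < v_4. Listing each simplex with vertices in this order, K has dimension 3 with simplices:

  0-simplices (5): [v_0], [v_1], [v_2], [v_3], [v_4]
  1-simplices (10): [v_0,v_1], [v_0,v_2], [v_0,v_3], [v_0,v_4], [v_1,v_2], [v_1,v_3], [v_1,v_4], [v_2,v_3], [v_2,v_4], [v_3,v_4]
  2-simplices (10): [v_0,v_1,v_2], [v_0,v_1,v_3], [v_0,v_1,v_4], [v_0,v_2,v_3], [v_0,v_2,v_4], [v_0,v_3,v_4], [v_1,v_2,v_3], [v_1,v_2,v_4], [v_1,v_3,v_4], [v_2,v_3,v_4]
  3-simplices (5): [v_0,v_1,v_2,v_3], [v_0,v_1,v_2,v_4], [v_0,v_1,v_3,v_4], [v_0,v_2,v_3,v_4], [v_1,v_2,v_3,v_4]

so the chain groups are C_0 ≅ Z^5, C_1 ≅ Z^10, C_2 ≅ Z^10, C_3 ≅ Z^5.

∂_1: C_1 → C_0 sends each edge [p,q] (with p < q) to q − p.
The resulting 5×10 matrix has rank 4, and its Smith normal form has invariant factors (1,1,1,1).

The boundary map ∂_2: C_2 → C_1 acts by ∂[p,q,r] = [q,r] − [p,r] + [p,q]. For instance
  ∂[v_1,v_2,v_4] = [v_2,v_4] − [v_1,v_4] + [v_1,v_2],
  ∂[v_2,v_3,v_4] = [v_3,v_4] − [v_2,v_4] + [v_2,v_3].
The 10×10 boundary matrix has rank 6 and Smith normal form diag(1,1,1,1,1,1).

∂_3: C_3 → C_2 sends each 3-simplex σ to the alternating sum Σ_i (−1)^i (σ with its i-th vertex removed). For instance
  ∂[v_0,v_1,v_2,v_4] = [v_1,v_2,v_4] − [v_0,v_2,v_4] + [v_0,v_1,v_4] − [v_0,v_1,v_2],
  ∂[v_0,v_1,v_3,v_4] = [v_1,v_3,v_4] − [v_0,v_3,v_4] + [v_0,v_1,v_4] − [v_0,v_1,v_3].
This gives a 10×5 integer matrix of rank 4; reducing to Smith normal form yields diagonal entries (1,1,1,1).

Computing H_k = (kernel of ∂_k) / (image of ∂_{k+1}):

  H_0: rank C_0 − rank ∂_1 = 5 − 4 = 1, and the invariant factors of ∂_1 are all 1, so H_0 ≅ Z.
  H_1: rank ker ∂_1 − rank ∂_2 = (10 − 4) − 6 = 0, and the invariant factors of ∂_2 are all 1, so H_1 ≅ 0.
  H_2: rank ker ∂_2 − rank ∂_3 = (10 − 6) − 4 = 0, and the invariant factors of ∂_3 are all 1, so H_2 ≅ 0.
  H_3: rank ker ∂_3 − rank ∂_4 = (5 − 4) − 0 = 1, and there is no ∂_4, so H_3 ≅ Z.

As a check, the Euler characteristic is 5 − 10 + 10 − 5 = 0, which agrees with 1 − 0 + 0 − 1 = 0.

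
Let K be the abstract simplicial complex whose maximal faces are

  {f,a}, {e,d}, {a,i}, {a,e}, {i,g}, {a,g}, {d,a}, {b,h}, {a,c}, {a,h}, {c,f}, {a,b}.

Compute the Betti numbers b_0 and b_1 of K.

We work with the vertex ordering a < b < c < d < e < f < g < h < i. The simplices of K, each written with vertices in increasing order, are:

  0-simplices (9): a, b, c, d, e, f, g, h, i
  1-simplices (12): ab, ac, ad, ae, af, ag, ah, ai, bh, cf, de, gi

giving chain groups C_0 ≅ Z^9, C_1 ≅ Z^12.

Boundary ∂_1: C_1 → C_0 sends each edge [p,q] (with p < q) to q − p. For instance
  ∂af = f − a.
The resulting 9×12 matrix has rank 8, and its Smith normal form has invariant factors (1,1,1,1,1,1,1,1).

Now H_k = ker ∂_k / im ∂_{k+1}, so:

  H_0: rank C_0 − rank ∂_1 = 9 − 8 = 1, and the invariant factors of ∂_1 are all 1, so H_0 = Z.
  H_1: rank ker ∂_1 − rank ∂_2 = (12 − 8) − 0 = 4, and there is no ∂_2, so H_1 = Z^4.

(K is a triangulation of a wedge of 4 circles.)

Hence the Betti numbers are b_0 = 1, b_1 = 4.

b_0 = 1, b_1 = 4.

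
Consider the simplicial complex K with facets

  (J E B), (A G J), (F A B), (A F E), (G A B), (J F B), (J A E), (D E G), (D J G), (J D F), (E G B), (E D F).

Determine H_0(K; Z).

H_0 ≅ Z.

K has 7 vertices, 18 edges, 12 triangles.
rank ∂_0 = 0, rank ∂_1 = 6 ⇒ b_0 = 7 − 0 − 6 = 1; all invariant factors of ∂_1 are 1 so no torsion. So H_0 ≅ Z.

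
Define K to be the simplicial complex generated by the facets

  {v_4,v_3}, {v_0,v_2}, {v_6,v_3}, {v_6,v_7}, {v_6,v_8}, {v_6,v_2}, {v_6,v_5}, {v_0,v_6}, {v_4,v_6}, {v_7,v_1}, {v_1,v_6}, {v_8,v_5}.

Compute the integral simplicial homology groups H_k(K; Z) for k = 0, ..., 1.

Fix the vertex order v_0 < v_1 < v_2 < v_3 < v_4 < v_5 < v_6 < v_7 < v_8 and write every simplex with vertices in increasing order. Then dim K = 1 and the simplices of K are:

  0-simplices (9): [v_0], [v_1], [v_2], [v_3], [v_4], [v_5], [v_6], [v_7], [v_8]
  1-simplices (12): [v_0,v_2], [v_0,v_6], [v_1,v_6], [v_1,v_7], [v_2,v_6], [v_3,v_4], [v_3,v_6], [v_4,v_6], [v_5,v_6], [v_5,v_8], [v_6,v_7], [v_6,v_8]

so the chain groups are C_0 ≅ Z^9, C_1 ≅ Z^12.

The boundary map ∂_1: C_1 → C_0 sends each edge [p,q] (with p < q) to q − p. For instance
  ∂[v_3,v_6] = [v_6] − [v_3].
The resulting 9×12 matrix has rank 8, and its Smith normal form has invariant factors (1,1,1,1,1,1,1,1).

From H_k ≅ ker(∂_k) / im(∂_{k+1}) we obtain:

  H_0: rank C_0 − rank ∂_1 = 9 − 8 = 1, and the invariant factors of ∂_1 are all 1, so H_0 ≅ Z.
  H_1: rank ker ∂_1 − rank ∂_2 = (12 − 8) − 0 = 4, and there is no ∂_2, so H_1 ≅ Z^4.

H_0 ≅ Z,  H_1 ≅ Z^4.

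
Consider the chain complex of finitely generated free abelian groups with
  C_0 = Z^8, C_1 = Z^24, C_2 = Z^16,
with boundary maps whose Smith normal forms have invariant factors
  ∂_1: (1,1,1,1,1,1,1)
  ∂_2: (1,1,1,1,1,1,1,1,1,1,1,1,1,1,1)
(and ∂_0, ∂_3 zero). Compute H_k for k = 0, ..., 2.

H_0 ≅ Z,  H_1 ≅ Z^2,  H_2 ≅ Z.

H_0: b_0 = 8 − 0 − 7 = 1; torsion from ∂_1 factors > 1: none. So H_0 ≅ Z.
H_1: b_1 = 24 − 7 − 15 = 2; torsion from ∂_2 factors > 1: none. So H_1 ≅ Z^2.
H_2: b_2 = 16 − 15 − 0 = 1; torsion from ∂_3 factors > 1: none. So H_2 ≅ Z.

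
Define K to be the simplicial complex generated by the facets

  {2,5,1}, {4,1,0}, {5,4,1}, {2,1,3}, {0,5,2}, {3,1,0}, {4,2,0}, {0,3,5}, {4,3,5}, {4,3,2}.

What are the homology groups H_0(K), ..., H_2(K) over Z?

We work with the vertex ordering 0 < 1 < 2 < 3 < 4 < 5. The simplices of K, each written with vertices in increasing order, are:

  0-simplices (6): [0], [1], [2], [3], [4], [5]
  1-simplices (15): [0,1], [0,2], [0,3], [0,4], [0,5], [1,2], [1,3], [1,4], [1,5], [2,3], [2,4], [2,5], [3,4], [3,5], [4,5]
  2-simplices (10): [0,1,3], [0,1,4], [0,2,4], [0,2,5], [0,3,5], [1,2,3], [1,2,5], [1,4,5], [2,3,4], [3,4,5]

so the chain groups are C_0 ≅ Z^6, C_1 ≅ Z^15, C_2 ≅ Z^10.

Boundary ∂_1: C_1 → C_0 sends each edge [p,q] (with p < q) to q − p. For instance
  ∂[0,2] = [2] − [0].
The resulting 6×15 matrix has rank 5, and its Smith normal form has invariant factors (1,1,1,1,1).

Boundary ∂_2: C_2 → C_1 acts by ∂[p,q,r] = [q,r] − [p,r] + [p,q]. For instance
  ∂[1,2,5] = [2,5] − [1,5] + [1,2],
  ∂[0,2,5] = [2,5] − [0,5] + [0,2].
The 15×10 boundary matrix has rank 10 and Smith normal form diag(1,1,1,1,1,1,1,1,1,2).

Now H_k = ker ∂_k / im ∂_{k+1}, so:

  H_0: rank C_0 − rank ∂_1 = 6 − 5 = 1, and the invariant factors of ∂_1 are all 1, so H_0 ≅ Z.
  H_1: rank ker ∂_1 − rank ∂_2 = (15 − 5) − 10 = 0, and ∂_2 has invariant factor 2 > 1, so H_1 ≅ Z_2.
  H_2: rank ker ∂_2 − rank ∂_3 = (10 − 10) − 0 = 0, and there is no ∂_3, so H_2 ≅ 0.

(K is a triangulation of the real projective plane RP^2.)

H_0 = Z,  H_1 = Z_2,  H_2 = 0.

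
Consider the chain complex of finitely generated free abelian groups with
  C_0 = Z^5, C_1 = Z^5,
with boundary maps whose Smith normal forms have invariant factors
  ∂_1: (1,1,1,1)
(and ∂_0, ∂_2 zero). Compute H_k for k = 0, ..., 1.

H_0 ≅ Z,  H_1 ≅ Z.

H_0: b_0 = 5 − 0 − 4 = 1; torsion from ∂_1 factors > 1: none. So H_0 ≅ Z.
H_1: b_1 = 5 − 4 − 0 = 1; torsion from ∂_2 factors > 1: none. So H_1 ≅ Z.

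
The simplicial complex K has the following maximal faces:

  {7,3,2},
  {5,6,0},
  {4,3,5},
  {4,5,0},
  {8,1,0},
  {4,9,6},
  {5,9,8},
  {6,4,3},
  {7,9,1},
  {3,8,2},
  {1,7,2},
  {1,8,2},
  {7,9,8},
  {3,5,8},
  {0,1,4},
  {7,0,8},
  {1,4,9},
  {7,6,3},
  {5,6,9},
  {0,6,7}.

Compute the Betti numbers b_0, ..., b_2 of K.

b_0 = 1, b_1 = 1, b_2 = 0.

Order the vertices as 0 < 1 < 2 < 3 < 4 < 5 < 6 < 7 < 8 < 9. Listing each simplex with vertices in this order, K has dimension 2 with simplices:

  0-simplices (10): [0], [1], [2], [3], [4], [5], [6], [7], [8], [9]
  1-simplices (30): (30 of them)
  2-simplices (20): (20 of them)

so the chain groups are C_0 ≅ Z^10, C_1 ≅ Z^30, C_2 ≅ Z^20.

∂_1: C_1 → C_0 is given by ∂[p,q] = [q] − [p].
The 10×30 boundary matrix has rank 9 and Smith normal form diag(1,1,1,1,1,1,1,1,1).

∂_2: C_2 → C_1 maps a triangle to the signed sum of its edges. For instance
  ∂[0,5,6] = [5,6] − [0,6] + [0,5],
  ∂[0,4,5] = [4,5] − [0,5] + [0,4].
As a 30×20 matrix over Z this has rank 20, with invariant factors (1,1,1,1,1,1,1,1,1,1,1,1,1,1,1,1,1,1,1,2).

From H_k ≅ ker(∂_k) / im(∂_{k+1}) we obtain:

  H_0: rank C_0 − rank ∂_1 = 10 − 9 = 1, and the invariant factors of ∂_1 are all 1, so H_0 = Z.
  H_1: rank ker ∂_1 − rank ∂_2 = (30 − 9) − 20 = 1, and ∂_2 has invariant factor 2 > 1, so H_1 = Z ⊕ Z/2Z.
  H_2: rank ker ∂_2 − rank ∂_3 = (20 − 20) − 0 = 0, and there is no ∂_3, so H_2 = 0.

As a check, the Euler characteristic is 10 − 30 + 20 = 0, which agrees with 1 − 1 + 0 = 0.

Hence the Betti numbers are b_0 = 1, b_1 = 1, b_2 = 0.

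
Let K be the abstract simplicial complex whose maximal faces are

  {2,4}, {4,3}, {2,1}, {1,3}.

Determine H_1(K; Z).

H_1 ≅ Z.

We work with the vertex ordering 1 < 2 < 3 < 4. The simplices of K, each written with vertices in increasing order, are:

  0-simplices (4): [1], [2], [3], [4]
  1-simplices (4): [1,2], [1,3], [2,4], [3,4]

Hence C_0 ≅ Z^4, C_1 ≅ Z^4.

∂_1: C_1 → C_0 is given by ∂[p,q] = [q] − [p]. For instance
  ∂[3,4] = [4] − [3].
The 4×4 boundary matrix has rank 3 and Smith normal form diag(1,1,1).

Reading off H_k = ker ∂_k / im ∂_{k+1}:

  H_1: rank ker ∂_1 − rank ∂_2 = (4 − 3) − 0 = 1, and there is no ∂_2, so H_1 = Z.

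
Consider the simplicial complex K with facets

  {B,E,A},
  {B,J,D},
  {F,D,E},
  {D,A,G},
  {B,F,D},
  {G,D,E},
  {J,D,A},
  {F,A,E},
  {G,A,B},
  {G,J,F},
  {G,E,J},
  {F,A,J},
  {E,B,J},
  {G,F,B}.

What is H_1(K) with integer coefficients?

Fix the vertex order A < B < D < E < F < G < J and write every simplex with vertices in increasing order. Then dim K = 2 and the simplices of K are:

  0-simplices (7): A, B, D, E, F, G, J
  1-simplices (21): AB, AD, AE, AF, AG, AJ, BD, BE, BF, BG, BJ, DE, DF, DG, DJ, EF, EG, EJ, FG, FJ, GJ
  2-simplices (14): ABE, ABG, ADG, ADJ, AEF, AFJ, BDF, BDJ, BEJ, BFG, DEF, DEG, EGJ, FGJ

Hence C_0 ≅ Z^7, C_1 ≅ Z^21, C_2 ≅ Z^14.

Boundary ∂_1: C_1 → C_0 sends each edge [p,q] (with p < q) to q − p.
The 7×21 boundary matrix has rank 6 and Smith normal form diag(1,1,1,1,1,1).

∂_2: C_2 → C_1 sends each 2-simplex [p,q,r] to [q,r] − [p,r] + [p,q]. For instance
  ∂BEJ = EJ − BJ + BE,
  ∂BDJ = DJ − BJ + BD.
The 21×14 boundary matrix has rank 13 and Smith normal form diag(1,1,1,1,1,1,1,1,1,1,1,1,1).

Computing H_k = (kernel of ∂_k) / (image of ∂_{k+1}):

  H_1: rank ker ∂_1 − rank ∂_2 = (21 − 6) − 13 = 2, and the invariant factors of ∂_2 are all 1, so H_1 ≅ Z^2.

(K is a triangulation of the torus T^2.)

H_1 ≅ Z^2.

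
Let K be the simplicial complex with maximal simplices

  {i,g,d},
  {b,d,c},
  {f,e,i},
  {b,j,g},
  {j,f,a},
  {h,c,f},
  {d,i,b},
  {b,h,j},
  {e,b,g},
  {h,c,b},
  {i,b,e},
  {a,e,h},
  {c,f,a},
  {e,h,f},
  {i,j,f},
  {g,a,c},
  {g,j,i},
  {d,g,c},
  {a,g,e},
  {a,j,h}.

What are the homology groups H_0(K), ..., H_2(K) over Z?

H_0 = Z,  H_1 = Z ⊕ Z_2,  H_2 = 0.

Take the total order a < b < c < d < e < f < g < h < i < j on the vertex set. Then K (dimension 2) consists of the simplices:

  0-simplices (10): a, b, c, d, e, f, g, h, i, j
  1-simplices (30): ac, ae, af, ag, ah, aj, bc, bd, be, bg, bh, bi, bj, cd, cf, cg, ch, dg, di, ef, eg, eh, ei, fh, fi, fj, gi, gj, hj, ij
  2-simplices (20): acf, acg, aeg, aeh, afj, ahj, bcd, bch, bdi, beg, bei, bgj, bhj, cdg, cfh, dgi, efh, efi, fij, gij

giving chain groups C_0 ≅ Z^10, C_1 ≅ Z^30, C_2 ≅ Z^20.

The boundary map ∂_1: C_1 → C_0 is given by ∂[p,q] = [q] − [p]. For instance
  ∂eh = h − e.
This gives a 10×30 integer matrix of rank 9; reducing to Smith normal form yields diagonal entries (1,1,1,1,1,1,1,1,1).

Boundary ∂_2: C_2 → C_1 maps a triangle to the signed sum of its edges. For instance
  ∂bdi = di − bi + bd,
  ∂gij = ij − gj + gi.
As a 30×20 matrix over Z this has rank 20, with invariant factors (1,1,1,1,1,1,1,1,1,1,1,1,1,1,1,1,1,1,1,2).

Reading off H_k = ker ∂_k / im ∂_{k+1}:

  H_0: rank C_0 − rank ∂_1 = 10 − 9 = 1, and the invariant factors of ∂_1 are all 1, so H_0 ≅ Z.
  H_1: rank ker ∂_1 − rank ∂_2 = (30 − 9) − 20 = 1, and ∂_2 has invariant factor 2 > 1, so H_1 ≅ Z ⊕ Z_2.
  H_2: rank ker ∂_2 − rank ∂_3 = (20 − 20) − 0 = 0, and there is no ∂_3, so H_2 ≅ 0.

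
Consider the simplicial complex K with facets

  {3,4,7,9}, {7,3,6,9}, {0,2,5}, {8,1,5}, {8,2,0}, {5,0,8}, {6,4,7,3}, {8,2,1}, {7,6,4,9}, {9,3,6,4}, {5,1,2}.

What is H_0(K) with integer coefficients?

Fix the vertex order 0 < 1 < 2 < 3 < 4 < 5 < 6 < 7 < 8 < 9 and write every simplex with vertices in increasing order. Then dim K = 3 and the simplices of K are:

  0-simplices (10): [0], [1], [2], [3], [4], [5], [6], [7], [8], [9]
  1-simplices (19): [0,2], [0,5], [0,8], [1,2], [1,5], [1,8], [2,5], [2,8], [3,4], [3,6], [3,7], [3,9], [4,6], [4,7], [4,9], [5,8], [6,7], [6,9], [7,9]
  2-simplices (16): [0,2,5], [0,2,8], [0,5,8], [1,2,5], [1,2,8], [1,5,8], [3,4,6], [3,4,7], [3,4,9], [3,6,7], [3,6,9], [3,7,9], [4,6,7], [4,6,9], [4,7,9], [6,7,9]
  3-simplices (5): [3,4,6,7], [3,4,6,9], [3,4,7,9], [3,6,7,9], [4,6,7,9]

so the chain groups are C_0 ≅ Z^10, C_1 ≅ Z^19, C_2 ≅ Z^16, C_3 ≅ Z^5.

The boundary map ∂_1: C_1 → C_0 sends each edge [p,q] (with p < q) to q − p. For instance
  ∂[0,8] = [8] − [0].
As a 10×19 matrix over Z this has rank 8, with invariant factors (1,1,1,1,1,1,1,1).

∂_2: C_2 → C_1 maps a triangle to the signed sum of its edges. For instance
  ∂[0,2,8] = [2,8] − [0,8] + [0,2],
  ∂[3,7,9] = [7,9] − [3,9] + [3,7].
As a 19×16 matrix over Z this has rank 11, with invariant factors (1,1,1,1,1,1,1,1,1,1,1).

The boundary map ∂_3: C_3 → C_2 sends each 3-simplex σ to the alternating sum Σ_i (−1)^i (σ with its i-th vertex removed). For instance
  ∂[3,6,7,9] = [6,7,9] − [3,7,9] + [3,6,9] − [3,6,7],
  ∂[3,4,6,9] = [4,6,9] − [3,6,9] + [3,4,9] − [3,4,6].
As a 16×5 matrix over Z this has rank 4, with invariant factors (1,1,1,1).

Computing H_k = (kernel of ∂_k) / (image of ∂_{k+1}):

  H_0: rank C_0 − rank ∂_1 = 10 − 8 = 2, and the invariant factors of ∂_1 are all 1, so H_0 = Z^2.

H_0 ≅ Z^2.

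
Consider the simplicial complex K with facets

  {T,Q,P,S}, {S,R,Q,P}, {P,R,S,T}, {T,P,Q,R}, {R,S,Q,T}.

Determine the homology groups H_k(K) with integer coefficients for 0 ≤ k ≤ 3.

We work with the vertex ordering P < Q < R < S < T. The simplices of K, each written with vertices in increasing order, are:

  0-simplices (5): P, Q, R, S, T
  1-simplices (10): PQ, PR, PS, PT, QR, QS, QT, RS, RT, ST
  2-simplices (10): PQR, PQS, PQT, PRS, PRT, PST, QRS, QRT, QST, RST
  3-simplices (5): PQRS, PQRT, PQST, PRST, QRST

so the chain groups are C_0 ≅ Z^5, C_1 ≅ Z^10, C_2 ≅ Z^10, C_3 ≅ Z^5.

The boundary map ∂_1: C_1 → C_0 sends each edge [p,q] (with p < q) to q − p.
The 5×10 boundary matrix has rank 4 and Smith normal form diag(1,1,1,1).

∂_2: C_2 → C_1 acts by ∂[p,q,r] = [q,r] − [p,r] + [p,q]. For instance
  ∂PQR = QR − PR + PQ,
  ∂QRS = RS − QS + QR.
As a 10×10 matrix over Z this has rank 6, with invariant factors (1,1,1,1,1,1).

Boundary ∂_3: C_3 → C_2 sends each 3-simplex σ to the alternating sum Σ_i (−1)^i (σ with its i-th vertex removed). For instance
  ∂PQRS = QRS − PRS + PQS − PQR,
  ∂PQRT = QRT − PRT + PQT − PQR.
The resulting 10×5 matrix has rank 4, and its Smith normal form has invariant factors (1,1,1,1).

From H_k ≅ ker(∂_k) / im(∂_{k+1}) we obtain:

  H_0: rank C_0 − rank ∂_1 = 5 − 4 = 1, and the invariant factors of ∂_1 are all 1, so H_0 ≅ Z.
  H_1: rank ker ∂_1 − rank ∂_2 = (10 − 4) − 6 = 0, and the invariant factors of ∂_2 are all 1, so H_1 ≅ 0.
  H_2: rank ker ∂_2 − rank ∂_3 = (10 − 6) − 4 = 0, and the invariant factors of ∂_3 are all 1, so H_2 ≅ 0.
  H_3: rank ker ∂_3 − rank ∂_4 = (5 − 4) − 0 = 1, and there is no ∂_4, so H_3 ≅ Z.

As a check, the Euler characteristic is 5 − 10 + 10 − 5 = 0, which agrees with 1 − 0 + 0 − 1 = 0.

H_0 ≅ Z,  H_1 = 0,  H_2 = 0,  H_3 ≅ Z.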